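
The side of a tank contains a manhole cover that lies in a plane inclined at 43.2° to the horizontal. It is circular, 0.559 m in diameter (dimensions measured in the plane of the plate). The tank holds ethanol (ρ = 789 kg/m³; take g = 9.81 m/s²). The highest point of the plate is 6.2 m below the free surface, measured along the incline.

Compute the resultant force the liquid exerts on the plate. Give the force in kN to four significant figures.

γ = ρg = 789 × 9.81 / 1000 = 7.74009 kN/m³.
Let θ = 43.2° be the plate's angle to the horizontal; measure y along the incline from where the plane meets the free surface. Vertical depth h = y·sinθ with sinθ = 0.684547.
The centroid is at the centre, 0.2795 m below the top of the plate, so y_c = 6.2 + 0.2795 = 6.4795 m and h_c = 6.4795 × 0.684547 = 4.43552 m.
A = π(0.2795)² = 0.245422 m².
Resultant F = γ·h_c·A = 7.74009 × 4.43552 × 0.245422 = 8.42566 kN.

F ≈ 8.426 kN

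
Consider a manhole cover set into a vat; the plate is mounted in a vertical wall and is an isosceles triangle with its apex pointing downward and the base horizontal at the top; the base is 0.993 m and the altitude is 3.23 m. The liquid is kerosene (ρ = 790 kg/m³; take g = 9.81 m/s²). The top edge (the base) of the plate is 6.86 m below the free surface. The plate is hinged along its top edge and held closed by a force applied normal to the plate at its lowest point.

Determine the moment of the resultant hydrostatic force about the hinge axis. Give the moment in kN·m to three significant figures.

M ≈ 113 kN·m

γ = ρg = 790 × 9.81 / 1000 = 7.7499 kN/m³.
With the apex down, the centroid sits h/3 = 3.23/3 = 1.07667 m below the base (the top edge), so the centroid depth is h_c = 6.86 + 1.07667 = 7.93667 m.
A = ½ × 0.993 × 3.23 = 1.60369 m².
Resultant F = γ·h_c·A = 7.7499 × 7.93667 × 1.60369 = 98.6404 kN.
I_c = b·h³/36 = 0.993 × 3.23³/36 = 0.929511 m⁴.
Centre of pressure: y_p = y_c + I_c/(y_c·A) = 7.93667 + 0.929511/(7.93667 × 1.60369) = 7.93667 + 0.0730291 = 8.0097 m along the plane.
The resultant acts 1.07667 + 0.0730291 = 1.1497 m (along the plate) below the hinge at the top edge, so the moment about the hinge is M = F × 1.1497 = 98.6404 × 1.1497 = 113.407 kN·m.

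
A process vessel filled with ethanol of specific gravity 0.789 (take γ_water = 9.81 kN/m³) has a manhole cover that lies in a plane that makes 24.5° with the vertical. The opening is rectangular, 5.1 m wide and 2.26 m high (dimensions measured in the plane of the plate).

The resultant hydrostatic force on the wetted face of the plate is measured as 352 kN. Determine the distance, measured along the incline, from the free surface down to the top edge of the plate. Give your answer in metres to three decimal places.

y_top ≈ 3.206 m

γ = 0.789 × 9.81 = 7.74009 kN/m³.
A = 5.1 × 2.26 = 11.526 m².
From F = γ·h_c·A, the centroid depth is h_c = 352/(7.74009 × 11.526) = 3.94565 m.
The plate makes 24.5° with the vertical, i.e. θ = 90° − 24.5° = 65.5° to the horizontal. Measuring y along the incline from the free-surface line, vertical depth h = y·sinθ with sinθ = 0.909961.
Along the incline, y_c = h_c/sinθ = 3.94565/0.909961 = 4.33606 m.
The centroid lies 2.26/2 = 1.13 m below the top edge, so the top edge sits at y_top = 4.33606 − 1.13 = 3.20606 m along the incline.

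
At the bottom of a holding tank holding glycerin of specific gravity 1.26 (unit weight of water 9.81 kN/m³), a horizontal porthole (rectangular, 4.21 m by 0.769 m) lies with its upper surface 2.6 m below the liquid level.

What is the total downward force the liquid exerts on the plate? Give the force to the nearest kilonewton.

γ = 1.26 × 9.81 = 12.3606 kN/m³.
The plate is horizontal, so pressure is uniform at p = γ·h = 12.3606 × 2.6 = 32.1376 kN/m².
A = 4.21 × 0.769 = 3.23749 m².
F = p·A = 32.1376 × 3.23749 = 104.045 kN.

F ≈ 104 kN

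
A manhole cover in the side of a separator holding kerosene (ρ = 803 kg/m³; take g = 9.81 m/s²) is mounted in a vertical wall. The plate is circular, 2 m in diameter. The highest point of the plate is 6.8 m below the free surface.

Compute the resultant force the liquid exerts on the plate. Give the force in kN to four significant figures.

F ≈ 193.0 kN

γ = ρg = 803 × 9.81 / 1000 = 7.87743 kN/m³.
The centroid is at the centre, 1 m below the top of the plate, so the centroid depth is h_c = 6.8 + 1 = 7.8 m.
A = π(1)² = 3.14159 m².
Resultant F = γ·h_c·A = 7.87743 × 7.8 × 3.14159 = 193.032 kN.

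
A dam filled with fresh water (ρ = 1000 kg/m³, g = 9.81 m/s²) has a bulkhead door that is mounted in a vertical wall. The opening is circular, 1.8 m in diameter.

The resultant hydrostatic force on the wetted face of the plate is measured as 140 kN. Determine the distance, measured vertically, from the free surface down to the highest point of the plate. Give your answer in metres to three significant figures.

γ = ρg = 1000 × 9.81 = 9810 N/m³ = 9.81 kN/m³.
A = π(0.9)² = 2.54469 m².
From F = γ·h_c·A, the centroid depth is h_c = 140/(9.81 × 2.54469) = 5.60821 m.
The centroid is at the centre, 0.9 m below the top of the plate, so the highest point sits at h_top = 5.60821 − 0.9 = 4.70821 m below the surface.

d_top ≈ 4.71 m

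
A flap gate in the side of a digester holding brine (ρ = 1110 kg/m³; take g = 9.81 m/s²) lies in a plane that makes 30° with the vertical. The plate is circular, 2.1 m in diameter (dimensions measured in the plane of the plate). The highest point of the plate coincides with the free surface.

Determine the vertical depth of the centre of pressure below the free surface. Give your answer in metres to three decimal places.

h_p = 1.137 m

γ = ρg = 1110 × 9.81 / 1000 = 10.8891 kN/m³.
The plate makes 30° with the vertical, i.e. θ = 90° − 30° = 60° to the horizontal. Measuring y along the incline from the free-surface line, vertical depth h = y·sinθ with sinθ = 0.866025.
The centroid is at the centre, 1.05 m below the top of the plate, so y_c = 1.05 m and h_c = 1.05 × 0.866025 = 0.909326 m.
A = π(1.05)² = 3.46361 m².
Resultant F = γ·h_c·A = 10.8891 × 0.909326 × 3.46361 = 34.2958 kN.
I_c = πr⁴/4 = π × 1.05⁴/4 = 0.954656 m⁴.
Centre of pressure: y_p = y_c + I_c/(y_c·A) = 1.05 + 0.954656/(1.05 × 3.46361) = 1.05 + 0.2625 = 1.3125 m along the plane.
Vertically, h_p = y_p·sinθ = 1.3125 × 0.866025 = 1.13666 m.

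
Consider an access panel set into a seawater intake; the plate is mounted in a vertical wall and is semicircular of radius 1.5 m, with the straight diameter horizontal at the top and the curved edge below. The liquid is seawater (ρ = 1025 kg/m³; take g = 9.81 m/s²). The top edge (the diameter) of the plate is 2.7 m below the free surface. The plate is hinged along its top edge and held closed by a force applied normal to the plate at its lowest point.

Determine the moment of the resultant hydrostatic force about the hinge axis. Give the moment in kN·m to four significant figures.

M ≈ 81.08 kN·m

γ = ρg = 1025 × 9.81 / 1000 = 10.05525 kN/m³.
The centroid of a semicircle lies 4r/(3π) = 0.63662 m from the diameter, here below the top edge, so the centroid depth is h_c = 2.7 + 0.63662 = 3.33662 m.
A = πr²/2 = π × 1.5²/2 = 3.53429 m².
Resultant F = γ·h_c·A = 10.05525 × 3.33662 × 3.53429 = 118.577 kN.
I_c = (π/8 − 8/(9π))·r⁴ = 0.109757 × 1.5⁴ = 0.555645 m⁴.
Centre of pressure: y_p = y_c + I_c/(y_c·A) = 3.33662 + 0.555645/(3.33662 × 3.53429) = 3.33662 + 0.0471182 = 3.38374 m along the plane.
The resultant acts 0.63662 + 0.0471182 = 0.683738 m (along the plate) below the hinge at the top edge, so the moment about the hinge is M = F × 0.683738 = 118.577 × 0.683738 = 81.0756 kN·m.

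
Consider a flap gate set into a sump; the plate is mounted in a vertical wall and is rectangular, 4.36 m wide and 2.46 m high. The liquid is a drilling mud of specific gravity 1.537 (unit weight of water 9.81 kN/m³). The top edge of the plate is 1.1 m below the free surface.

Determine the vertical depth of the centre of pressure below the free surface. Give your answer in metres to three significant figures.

h_p = 2.55 m

γ = 1.537 × 9.81 = 15.07797 kN/m³.
The centroid lies 2.46/2 = 1.23 m below the top edge, so the centroid depth is h_c = 1.1 + 1.23 = 2.33 m.
A = 4.36 × 2.46 = 10.7256 m².
Resultant F = γ·h_c·A = 15.07797 × 2.33 × 10.7256 = 376.808 kN.
I_c = b·h³/12 = 4.36 × 2.46³/12 = 5.40892 m⁴.
Centre of pressure: y_p = y_c + I_c/(y_c·A) = 2.33 + 5.40892/(2.33 × 10.7256) = 2.33 + 0.216438 = 2.54644 m along the plane.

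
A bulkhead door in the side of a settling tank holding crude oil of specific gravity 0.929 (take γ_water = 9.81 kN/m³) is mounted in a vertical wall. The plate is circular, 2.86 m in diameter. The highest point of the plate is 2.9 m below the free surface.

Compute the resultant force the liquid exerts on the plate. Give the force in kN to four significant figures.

γ = 0.929 × 9.81 = 9.11349 kN/m³.
The centroid is at the centre, 1.43 m below the top of the plate, so the centroid depth is h_c = 2.9 + 1.43 = 4.33 m.
A = π(1.43)² = 6.42424 m².
Resultant F = γ·h_c·A = 9.11349 × 4.33 × 6.42424 = 253.51 kN.

F ≈ 253.5 kN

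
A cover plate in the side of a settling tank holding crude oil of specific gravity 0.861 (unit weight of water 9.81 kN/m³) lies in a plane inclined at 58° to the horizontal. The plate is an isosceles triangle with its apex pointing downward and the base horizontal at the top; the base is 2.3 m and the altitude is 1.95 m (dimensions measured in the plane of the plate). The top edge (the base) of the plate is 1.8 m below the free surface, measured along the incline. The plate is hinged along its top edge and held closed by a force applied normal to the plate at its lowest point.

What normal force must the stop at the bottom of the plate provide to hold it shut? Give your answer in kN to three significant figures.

γ = 0.861 × 9.81 = 8.44641 kN/m³.
Let θ = 58° be the plate's angle to the horizontal; measure y along the incline from where the plane meets the free surface. Vertical depth h = y·sinθ with sinθ = 0.848048.
With the apex down, the centroid sits h/3 = 1.95/3 = 0.65 m below the base (the top edge), so y_c = 1.8 + 0.65 = 2.45 m and h_c = 2.45 × 0.848048 = 2.07772 m.
A = ½ × 2.3 × 1.95 = 2.2425 m².
Resultant F = γ·h_c·A = 8.44641 × 2.07772 × 2.2425 = 39.3542 kN.
I_c = b·h³/36 = 2.3 × 1.95³/36 = 0.473728 m⁴.
Centre of pressure: y_p = y_c + I_c/(y_c·A) = 2.45 + 0.473728/(2.45 × 2.2425) = 2.45 + 0.0862245 = 2.53622 m along the plane.
The resultant acts 0.65 + 0.0862245 = 0.736225 m (along the plate) below the hinge at the top edge, so the moment about the hinge is M = F × 0.736225 = 39.3542 × 0.736225 = 28.9735 kN·m.
A normal force at the bottom, 1.95 m from the hinge, must supply this moment: P = 28.9735/1.95 = 14.8582 kN.

P ≈ 14.9 kN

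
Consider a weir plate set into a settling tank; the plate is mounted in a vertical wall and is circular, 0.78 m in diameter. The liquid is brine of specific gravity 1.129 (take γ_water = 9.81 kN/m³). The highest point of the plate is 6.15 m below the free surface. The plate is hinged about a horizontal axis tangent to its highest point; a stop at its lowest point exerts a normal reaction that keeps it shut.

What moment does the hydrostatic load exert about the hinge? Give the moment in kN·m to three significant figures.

M ≈ 13.7 kN·m

γ = 1.129 × 9.81 = 11.07549 kN/m³.
The centroid is at the centre, 0.39 m below the top of the plate, so the centroid depth is h_c = 6.15 + 0.39 = 6.54 m.
A = π(0.39)² = 0.477836 m².
Resultant F = γ·h_c·A = 11.07549 × 6.54 × 0.477836 = 34.6114 kN.
I_c = πr⁴/4 = π × 0.39⁴/4 = 0.0181697 m⁴.
Centre of pressure: y_p = y_c + I_c/(y_c·A) = 6.54 + 0.0181697/(6.54 × 0.477836) = 6.54 + 0.00581422 = 6.54581 m along the plane.
The resultant acts 0.39 + 0.00581422 = 0.395814 m (along the plate) below the hinge at the top edge, so the moment about the hinge is M = F × 0.395814 = 34.6114 × 0.395814 = 13.6997 kN·m.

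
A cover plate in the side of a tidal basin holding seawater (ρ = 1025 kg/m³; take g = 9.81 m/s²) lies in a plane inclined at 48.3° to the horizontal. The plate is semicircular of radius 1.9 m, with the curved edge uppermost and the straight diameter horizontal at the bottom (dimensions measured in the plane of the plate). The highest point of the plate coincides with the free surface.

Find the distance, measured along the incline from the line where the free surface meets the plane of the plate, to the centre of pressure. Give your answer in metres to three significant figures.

y_p = 1.32 m

γ = ρg = 1025 × 9.81 / 1000 = 10.05525 kN/m³.
Let θ = 48.3° be the plate's angle to the horizontal; measure y along the incline from where the plane meets the free surface. Vertical depth h = y·sinθ with sinθ = 0.746638.
The centroid lies 4r/(3π) = 0.806385 m above the diameter, so r − 4r/(3π) = 1.9 − 0.806385 = 1.09361 m below the topmost point, so y_c = 1.09361 m and h_c = 1.09361 × 0.746638 = 0.816531 m.
A = πr²/2 = π × 1.9²/2 = 5.67057 m².
Resultant F = γ·h_c·A = 10.05525 × 0.816531 × 5.67057 = 46.5578 kN.
I_c = (π/8 − 8/(9π))·r⁴ = 0.109757 × 1.9⁴ = 1.43036 m⁴.
Centre of pressure: y_p = y_c + I_c/(y_c·A) = 1.09361 + 1.43036/(1.09361 × 5.67057) = 1.09361 + 0.230651 = 1.32426 m along the plane.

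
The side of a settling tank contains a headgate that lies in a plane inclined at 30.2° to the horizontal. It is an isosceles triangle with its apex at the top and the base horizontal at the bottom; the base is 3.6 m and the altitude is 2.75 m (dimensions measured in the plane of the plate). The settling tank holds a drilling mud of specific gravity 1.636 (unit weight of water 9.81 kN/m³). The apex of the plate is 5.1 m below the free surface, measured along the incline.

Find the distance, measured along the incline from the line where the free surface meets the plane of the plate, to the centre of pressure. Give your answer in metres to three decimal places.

y_p = 6.994 m

γ = 1.636 × 9.81 = 16.04916 kN/m³.
Let θ = 30.2° be the plate's angle to the horizontal; measure y along the incline from where the plane meets the free surface. Vertical depth h = y·sinθ with sinθ = 0.503020.
With the apex up, the centroid sits 2h/3 = 2 × 2.75/3 = 1.83333 m below the apex, so y_c = 5.1 + 1.83333 = 6.93333 m and h_c = 6.93333 × 0.503020 = 3.4876 m.
A = ½ × 3.6 × 2.75 = 4.95 m².
Resultant F = γ·h_c·A = 16.04916 × 3.4876 × 4.95 = 277.067 kN.
I_c = b·h³/36 = 3.6 × 2.75³/36 = 2.07969 m⁴.
Centre of pressure: y_p = y_c + I_c/(y_c·A) = 6.93333 + 2.07969/(6.93333 × 4.95) = 6.93333 + 0.0605971 = 6.99393 m along the plane.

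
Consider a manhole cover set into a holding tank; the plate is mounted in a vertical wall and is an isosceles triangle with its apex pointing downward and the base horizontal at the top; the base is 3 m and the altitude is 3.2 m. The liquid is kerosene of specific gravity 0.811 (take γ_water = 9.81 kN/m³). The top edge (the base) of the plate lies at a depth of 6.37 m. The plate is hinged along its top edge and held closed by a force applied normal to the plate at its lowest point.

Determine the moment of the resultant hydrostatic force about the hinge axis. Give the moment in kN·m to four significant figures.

γ = 0.811 × 9.81 = 7.95591 kN/m³.
With the apex down, the centroid sits h/3 = 3.2/3 = 1.06667 m below the base (the top edge), so the centroid depth is h_c = 6.37 + 1.06667 = 7.43667 m.
A = ½ × 3 × 3.2 = 4.8 m².
Resultant F = γ·h_c·A = 7.95591 × 7.43667 × 4.8 = 283.994 kN.
I_c = b·h³/36 = 3 × 3.2³/36 = 2.73067 m⁴.
Centre of pressure: y_p = y_c + I_c/(y_c·A) = 7.43667 + 2.73067/(7.43667 × 4.8) = 7.43667 + 0.0764979 = 7.51317 m along the plane.
The resultant acts 1.06667 + 0.0764979 = 1.14317 m (along the plate) below the hinge at the top edge, so the moment about the hinge is M = F × 1.14317 = 283.994 × 1.14317 = 324.653 kN·m.

M ≈ 324.7 kN·m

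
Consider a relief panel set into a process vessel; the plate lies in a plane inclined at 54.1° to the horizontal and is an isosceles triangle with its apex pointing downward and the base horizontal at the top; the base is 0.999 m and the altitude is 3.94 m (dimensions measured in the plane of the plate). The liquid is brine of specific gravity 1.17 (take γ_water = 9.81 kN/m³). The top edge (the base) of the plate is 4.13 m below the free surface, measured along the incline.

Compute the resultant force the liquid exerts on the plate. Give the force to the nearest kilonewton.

γ = 1.17 × 9.81 = 11.4777 kN/m³.
Let θ = 54.1° be the plate's angle to the horizontal; measure y along the incline from where the plane meets the free surface. Vertical depth h = y·sinθ with sinθ = 0.810042.
With the apex down, the centroid sits h/3 = 3.94/3 = 1.31333 m below the base (the top edge), so y_c = 4.13 + 1.31333 = 5.44333 m and h_c = 5.44333 × 0.810042 = 4.40933 m.
A = ½ × 0.999 × 3.94 = 1.96803 m².
Resultant F = γ·h_c·A = 11.4777 × 4.40933 × 1.96803 = 99.6 kN.

F ≈ 100 kN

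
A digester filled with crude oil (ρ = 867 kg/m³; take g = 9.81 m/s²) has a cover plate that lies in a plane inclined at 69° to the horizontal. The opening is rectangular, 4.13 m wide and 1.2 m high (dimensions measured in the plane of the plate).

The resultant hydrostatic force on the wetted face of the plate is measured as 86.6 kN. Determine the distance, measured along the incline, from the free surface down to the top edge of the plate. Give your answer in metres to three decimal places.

y_top ≈ 1.601 m

γ = ρg = 867 × 9.81 / 1000 = 8.50527 kN/m³.
A = 4.13 × 1.2 = 4.956 m².
From F = γ·h_c·A, the centroid depth is h_c = 86.6/(8.50527 × 4.956) = 2.05446 m.
Let θ = 69° be the plate's angle to the horizontal; measure y along the incline from where the plane meets the free surface. Vertical depth h = y·sinθ with sinθ = 0.933580.
Along the incline, y_c = h_c/sinθ = 2.05446/0.933580 = 2.20063 m.
The centroid lies 1.2/2 = 0.6 m below the top edge, so the top edge sits at y_top = 2.20063 − 0.6 = 1.60063 m along the incline.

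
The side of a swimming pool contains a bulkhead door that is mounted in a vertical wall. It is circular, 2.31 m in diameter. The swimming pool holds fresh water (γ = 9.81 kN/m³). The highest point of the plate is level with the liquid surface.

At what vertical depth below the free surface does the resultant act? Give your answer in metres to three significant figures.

h_p = 1.44 m

γ = 9.81 kN/m³.
The centroid is at the centre, 1.155 m below the top of the plate, so the centroid depth is h_c = 1.155 m.
A = π(1.155)² = 4.19096 m².
Resultant F = γ·h_c·A = 9.81 × 1.155 × 4.19096 = 47.4859 kN.
I_c = πr⁴/4 = π × 1.155⁴/4 = 1.39771 m⁴.
Centre of pressure: y_p = y_c + I_c/(y_c·A) = 1.155 + 1.39771/(1.155 × 4.19096) = 1.155 + 0.28875 = 1.44375 m along the plane.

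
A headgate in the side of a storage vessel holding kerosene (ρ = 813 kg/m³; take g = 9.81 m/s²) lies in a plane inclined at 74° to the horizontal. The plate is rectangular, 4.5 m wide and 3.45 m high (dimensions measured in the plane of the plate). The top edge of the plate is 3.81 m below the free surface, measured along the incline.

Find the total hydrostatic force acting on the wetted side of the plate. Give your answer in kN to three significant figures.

γ = ρg = 813 × 9.81 / 1000 = 7.97553 kN/m³.
Let θ = 74° be the plate's angle to the horizontal; measure y along the incline from where the plane meets the free surface. Vertical depth h = y·sinθ with sinθ = 0.961262.
The centroid lies 3.45/2 = 1.725 m below the top edge, so y_c = 3.81 + 1.725 = 5.535 m and h_c = 5.535 × 0.961262 = 5.32059 m.
A = 4.5 × 3.45 = 15.525 m².
Resultant F = γ·h_c·A = 7.97553 × 5.32059 × 15.525 = 658.796 kN.

F ≈ 659 kN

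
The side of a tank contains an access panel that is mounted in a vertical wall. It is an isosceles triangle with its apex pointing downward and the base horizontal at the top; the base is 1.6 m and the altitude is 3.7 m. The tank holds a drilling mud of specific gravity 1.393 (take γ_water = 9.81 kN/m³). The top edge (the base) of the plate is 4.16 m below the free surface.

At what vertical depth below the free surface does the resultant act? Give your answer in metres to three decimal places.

γ = 1.393 × 9.81 = 13.66533 kN/m³.
With the apex down, the centroid sits h/3 = 3.7/3 = 1.23333 m below the base (the top edge), so the centroid depth is h_c = 4.16 + 1.23333 = 5.39333 m.
A = ½ × 1.6 × 3.7 = 2.96 m².
Resultant F = γ·h_c·A = 13.66533 × 5.39333 × 2.96 = 218.157 kN.
I_c = b·h³/36 = 1.6 × 3.7³/36 = 2.25124 m⁴.
Centre of pressure: y_p = y_c + I_c/(y_c·A) = 5.39333 + 2.25124/(5.39333 × 2.96) = 5.39333 + 0.141018 = 5.53435 m along the plane.

h_p = 5.534 m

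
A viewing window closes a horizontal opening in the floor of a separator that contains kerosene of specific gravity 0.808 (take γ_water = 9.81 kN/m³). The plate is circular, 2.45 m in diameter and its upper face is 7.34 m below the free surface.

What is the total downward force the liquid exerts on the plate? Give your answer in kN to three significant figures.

γ = 0.808 × 9.81 = 7.92648 kN/m³.
The plate is horizontal, so pressure is uniform at p = γ·h = 7.92648 × 7.34 = 58.1804 kN/m².
A = π(1.225)² = 4.71435 m².
F = p·A = 58.1804 × 4.71435 = 274.283 kN.

F ≈ 274 kN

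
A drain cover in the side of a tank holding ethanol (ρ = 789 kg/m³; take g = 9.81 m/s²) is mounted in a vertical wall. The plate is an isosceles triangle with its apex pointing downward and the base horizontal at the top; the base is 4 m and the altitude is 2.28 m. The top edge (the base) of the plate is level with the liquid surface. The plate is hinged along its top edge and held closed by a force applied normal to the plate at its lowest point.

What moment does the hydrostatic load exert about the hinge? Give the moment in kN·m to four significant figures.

γ = ρg = 789 × 9.81 / 1000 = 7.74009 kN/m³.
With the apex down, the centroid sits h/3 = 2.28/3 = 0.76 m below the base (the top edge), so the centroid depth is h_c = 0.76 m.
A = ½ × 4 × 2.28 = 4.56 m².
Resultant F = γ·h_c·A = 7.74009 × 0.76 × 4.56 = 26.8241 kN.
I_c = b·h³/36 = 4 × 2.28³/36 = 1.31693 m⁴.
Centre of pressure: y_p = y_c + I_c/(y_c·A) = 0.76 + 1.31693/(0.76 × 4.56) = 0.76 + 0.380001 = 1.14 m along the plane.
The resultant acts 0.76 + 0.380001 = 1.14 m (along the plate) below the hinge at the top edge, so the moment about the hinge is M = F × 1.14 = 26.8241 × 1.14 = 30.5795 kN·m.

M ≈ 30.58 kN·m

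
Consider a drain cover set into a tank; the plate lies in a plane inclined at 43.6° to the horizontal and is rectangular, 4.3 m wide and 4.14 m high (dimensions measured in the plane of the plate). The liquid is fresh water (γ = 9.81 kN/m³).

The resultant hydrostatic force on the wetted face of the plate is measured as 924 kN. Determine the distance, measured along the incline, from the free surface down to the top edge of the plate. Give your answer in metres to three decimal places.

γ = 9.81 kN/m³.
A = 4.3 × 4.14 = 17.802 m².
From F = γ·h_c·A, the centroid depth is h_c = 924/(9.81 × 17.802) = 5.29096 m.
Let θ = 43.6° be the plate's angle to the horizontal; measure y along the incline from where the plane meets the free surface. Vertical depth h = y·sinθ with sinθ = 0.689620.
Along the incline, y_c = h_c/sinθ = 5.29096/0.689620 = 7.67228 m.
The centroid lies 4.14/2 = 2.07 m below the top edge, so the top edge sits at y_top = 7.67228 − 2.07 = 5.60228 m along the incline.

y_top ≈ 5.602 m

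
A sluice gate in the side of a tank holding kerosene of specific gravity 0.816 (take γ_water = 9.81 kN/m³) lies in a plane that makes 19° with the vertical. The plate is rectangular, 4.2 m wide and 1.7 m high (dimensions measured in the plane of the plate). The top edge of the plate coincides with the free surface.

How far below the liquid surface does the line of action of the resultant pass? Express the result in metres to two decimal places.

γ = 0.816 × 9.81 = 8.00496 kN/m³.
The plate makes 19° with the vertical, i.e. θ = 90° − 19° = 71° to the horizontal. Measuring y along the incline from the free-surface line, vertical depth h = y·sinθ with sinθ = 0.945519.
The centroid lies 1.7/2 = 0.85 m below the top edge, so y_c = 0.85 m and h_c = 0.85 × 0.945519 = 0.803691 m.
A = 4.2 × 1.7 = 7.14 m².
Resultant F = γ·h_c·A = 8.00496 × 0.803691 × 7.14 = 45.9353 kN.
I_c = b·h³/12 = 4.2 × 1.7³/12 = 1.71955 m⁴.
Centre of pressure: y_p = y_c + I_c/(y_c·A) = 0.85 + 1.71955/(0.85 × 7.14) = 0.85 + 0.283333 = 1.13333 m along the plane.
Vertically, h_p = y_p·sinθ = 1.13333 × 0.945519 = 1.07159 m.

h_p = 1.07 m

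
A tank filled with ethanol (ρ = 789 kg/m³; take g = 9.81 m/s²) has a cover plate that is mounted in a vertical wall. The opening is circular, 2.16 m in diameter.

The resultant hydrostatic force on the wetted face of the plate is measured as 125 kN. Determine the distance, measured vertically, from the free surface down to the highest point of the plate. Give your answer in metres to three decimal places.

d_top ≈ 3.327 m

γ = ρg = 789 × 9.81 / 1000 = 7.74009 kN/m³.
A = π(1.08)² = 3.66435 m².
From F = γ·h_c·A, the centroid depth is h_c = 125/(7.74009 × 3.66435) = 4.40724 m.
The centroid is at the centre, 1.08 m below the top of the plate, so the highest point sits at h_top = 4.40724 − 1.08 = 3.32724 m below the surface.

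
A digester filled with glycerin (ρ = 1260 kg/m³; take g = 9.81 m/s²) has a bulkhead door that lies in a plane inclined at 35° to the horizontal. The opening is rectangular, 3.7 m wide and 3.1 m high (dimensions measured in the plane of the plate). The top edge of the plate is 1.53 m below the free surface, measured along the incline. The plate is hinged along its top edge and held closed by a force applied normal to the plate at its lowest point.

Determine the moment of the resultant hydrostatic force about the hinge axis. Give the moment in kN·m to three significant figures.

M ≈ 453 kN·m

γ = ρg = 1260 × 9.81 / 1000 = 12.3606 kN/m³.
Let θ = 35° be the plate's angle to the horizontal; measure y along the incline from where the plane meets the free surface. Vertical depth h = y·sinθ with sinθ = 0.573576.
The centroid lies 3.1/2 = 1.55 m below the top edge, so y_c = 1.53 + 1.55 = 3.08 m and h_c = 3.08 × 0.573576 = 1.76661 m.
A = 3.7 × 3.1 = 11.47 m².
Resultant F = γ·h_c·A = 12.3606 × 1.76661 × 11.47 = 250.463 kN.
I_c = b·h³/12 = 3.7 × 3.1³/12 = 9.18556 m⁴.
Centre of pressure: y_p = y_c + I_c/(y_c·A) = 3.08 + 9.18556/(3.08 × 11.47) = 3.08 + 0.260011 = 3.34001 m along the plane.
The resultant acts 1.55 + 0.260011 = 1.81001 m (along the plate) below the hinge at the top edge, so the moment about the hinge is M = F × 1.81001 = 250.463 × 1.81001 = 453.341 kN·m.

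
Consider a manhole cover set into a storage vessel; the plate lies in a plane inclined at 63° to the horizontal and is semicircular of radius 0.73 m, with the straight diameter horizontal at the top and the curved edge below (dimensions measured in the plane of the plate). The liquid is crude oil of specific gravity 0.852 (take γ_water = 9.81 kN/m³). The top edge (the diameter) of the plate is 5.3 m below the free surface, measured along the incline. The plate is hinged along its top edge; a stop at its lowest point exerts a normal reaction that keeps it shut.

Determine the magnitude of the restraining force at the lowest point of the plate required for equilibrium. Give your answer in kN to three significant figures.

γ = 0.852 × 9.81 = 8.35812 kN/m³.
Let θ = 63° be the plate's angle to the horizontal; measure y along the incline from where the plane meets the free surface. Vertical depth h = y·sinθ with sinθ = 0.891007.
The centroid of a semicircle lies 4r/(3π) = 0.309822 m from the diameter, here below the top edge, so y_c = 5.3 + 0.309822 = 5.60982 m and h_c = 5.60982 × 0.891007 = 4.99839 m.
A = πr²/2 = π × 0.73²/2 = 0.837077 m².
Resultant F = γ·h_c·A = 8.35812 × 4.99839 × 0.837077 = 34.9707 kN.
I_c = (π/8 − 8/(9π))·r⁴ = 0.109757 × 0.73⁴ = 0.0311691 m⁴.
Centre of pressure: y_p = y_c + I_c/(y_c·A) = 5.60982 + 0.0311691/(5.60982 × 0.837077) = 5.60982 + 0.00663758 = 5.61646 m along the plane.
The resultant acts 0.309822 + 0.00663758 = 0.31646 m (along the plate) below the hinge at the top edge, so the moment about the hinge is M = F × 0.31646 = 34.9707 × 0.31646 = 11.0668 kN·m.
A normal force at the bottom, 0.73 m from the hinge, must supply this moment: P = 11.0668/0.73 = 15.16 kN.

P ≈ 15.2 kN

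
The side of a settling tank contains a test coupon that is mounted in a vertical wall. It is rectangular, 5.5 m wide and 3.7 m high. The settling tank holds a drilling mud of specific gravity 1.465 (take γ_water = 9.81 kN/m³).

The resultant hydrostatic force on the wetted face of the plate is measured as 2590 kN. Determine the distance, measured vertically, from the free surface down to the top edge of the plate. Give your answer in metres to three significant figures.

γ = 1.465 × 9.81 = 14.37165 kN/m³.
A = 5.5 × 3.7 = 20.35 m².
From F = γ·h_c·A, the centroid depth is h_c = 2590/(14.37165 × 20.35) = 8.85582 m.
The centroid lies 3.7/2 = 1.85 m below the top edge, so the top edge sits at h_top = 8.85582 − 1.85 = 7.00582 m below the surface.

d_top ≈ 7.01 m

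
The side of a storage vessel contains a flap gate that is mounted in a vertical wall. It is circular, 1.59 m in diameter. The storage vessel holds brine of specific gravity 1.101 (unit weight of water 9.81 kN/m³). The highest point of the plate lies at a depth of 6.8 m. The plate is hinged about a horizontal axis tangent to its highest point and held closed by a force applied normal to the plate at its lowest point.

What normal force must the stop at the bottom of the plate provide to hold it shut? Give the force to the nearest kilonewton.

γ = 1.101 × 9.81 = 10.80081 kN/m³.
The centroid is at the centre, 0.795 m below the top of the plate, so the centroid depth is h_c = 6.8 + 0.795 = 7.595 m.
A = π(0.795)² = 1.98557 m².
Resultant F = γ·h_c·A = 10.80081 × 7.595 × 1.98557 = 162.881 kN.
I_c = πr⁴/4 = π × 0.795⁴/4 = 0.313732 m⁴.
Centre of pressure: y_p = y_c + I_c/(y_c·A) = 7.595 + 0.313732/(7.595 × 1.98557) = 7.595 + 0.020804 = 7.6158 m along the plane.
The resultant acts 0.795 + 0.020804 = 0.815804 m (along the plate) below the hinge at the top edge, so the moment about the hinge is M = F × 0.815804 = 162.881 × 0.815804 = 132.879 kN·m.
A normal force at the bottom, 1.59 m from the hinge, must supply this moment: P = 132.879/1.59 = 83.5717 kN.

P ≈ 84 kN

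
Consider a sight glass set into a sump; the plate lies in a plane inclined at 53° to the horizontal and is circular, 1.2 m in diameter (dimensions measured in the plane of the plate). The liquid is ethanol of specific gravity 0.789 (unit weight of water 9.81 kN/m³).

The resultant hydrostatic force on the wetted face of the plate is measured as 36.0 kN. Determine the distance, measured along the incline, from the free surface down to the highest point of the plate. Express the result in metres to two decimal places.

γ = 0.789 × 9.81 = 7.74009 kN/m³.
A = π(0.6)² = 1.13097 m².
From F = γ·h_c·A, the centroid depth is h_c = 36.0/(7.74009 × 1.13097) = 4.1125 m.
Let θ = 53° be the plate's angle to the horizontal; measure y along the incline from where the plane meets the free surface. Vertical depth h = y·sinθ with sinθ = 0.798636.
Along the incline, y_c = h_c/sinθ = 4.1125/0.798636 = 5.1494 m.
The centroid is at the centre, 0.6 m below the top of the plate, so the highest point sits at y_top = 5.1494 − 0.6 = 4.5494 m along the incline.

y_top ≈ 4.55 m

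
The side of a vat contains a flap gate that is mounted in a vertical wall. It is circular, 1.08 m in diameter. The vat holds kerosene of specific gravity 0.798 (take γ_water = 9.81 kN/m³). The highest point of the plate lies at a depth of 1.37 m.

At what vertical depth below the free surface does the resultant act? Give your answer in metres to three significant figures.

γ = 0.798 × 9.81 = 7.82838 kN/m³.
The centroid is at the centre, 0.54 m below the top of the plate, so the centroid depth is h_c = 1.37 + 0.54 = 1.91 m.
A = π(0.54)² = 0.916088 m².
Resultant F = γ·h_c·A = 7.82838 × 1.91 × 0.916088 = 13.6975 kN.
I_c = πr⁴/4 = π × 0.54⁴/4 = 0.0667828 m⁴.
Centre of pressure: y_p = y_c + I_c/(y_c·A) = 1.91 + 0.0667828/(1.91 × 0.916088) = 1.91 + 0.0381675 = 1.94817 m along the plane.

h_p = 1.95 m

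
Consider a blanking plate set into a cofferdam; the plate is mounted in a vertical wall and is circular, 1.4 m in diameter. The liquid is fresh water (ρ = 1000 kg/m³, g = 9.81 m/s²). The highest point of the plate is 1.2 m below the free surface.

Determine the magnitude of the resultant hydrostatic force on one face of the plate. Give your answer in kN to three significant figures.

γ = ρg = 1000 × 9.81 = 9810 N/m³ = 9.81 kN/m³.
The centroid is at the centre, 0.7 m below the top of the plate, so the centroid depth is h_c = 1.2 + 0.7 = 1.9 m.
A = π(0.7)² = 1.53938 m².
Resultant F = γ·h_c·A = 9.81 × 1.9 × 1.53938 = 28.6925 kN.

F ≈ 28.7 kN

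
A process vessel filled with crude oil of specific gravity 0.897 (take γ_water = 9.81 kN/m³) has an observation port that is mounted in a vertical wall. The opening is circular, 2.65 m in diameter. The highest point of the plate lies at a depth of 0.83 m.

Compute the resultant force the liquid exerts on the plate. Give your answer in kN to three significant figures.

γ = 0.897 × 9.81 = 8.79957 kN/m³.
The centroid is at the centre, 1.325 m below the top of the plate, so the centroid depth is h_c = 0.83 + 1.325 = 2.155 m.
A = π(1.325)² = 5.51546 m².
Resultant F = γ·h_c·A = 8.79957 × 2.155 × 5.51546 = 104.59 kN.

F ≈ 105 kN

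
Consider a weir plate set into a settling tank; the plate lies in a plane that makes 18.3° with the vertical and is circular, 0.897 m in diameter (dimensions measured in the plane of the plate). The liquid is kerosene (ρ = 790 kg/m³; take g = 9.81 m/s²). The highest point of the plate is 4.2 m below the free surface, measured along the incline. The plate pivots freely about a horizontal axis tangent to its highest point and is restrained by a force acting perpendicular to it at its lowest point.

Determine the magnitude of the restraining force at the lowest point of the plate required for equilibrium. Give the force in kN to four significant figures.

γ = ρg = 790 × 9.81 / 1000 = 7.7499 kN/m³.
The plate makes 18.3° with the vertical, i.e. θ = 90° − 18.3° = 71.7° to the horizontal. Measuring y along the incline from the free-surface line, vertical depth h = y·sinθ with sinθ = 0.949425.
The centroid is at the centre, 0.4485 m below the top of the plate, so y_c = 4.2 + 0.4485 = 4.6485 m and h_c = 4.6485 × 0.949425 = 4.4134 m.
A = π(0.4485)² = 0.631938 m².
Resultant F = γ·h_c·A = 7.7499 × 4.4134 × 0.631938 = 21.6144 kN.
I_c = πr⁴/4 = π × 0.4485⁴/4 = 0.031779 m⁴.
Centre of pressure: y_p = y_c + I_c/(y_c·A) = 4.6485 + 0.031779/(4.6485 × 0.631938) = 4.6485 + 0.0108181 = 4.65932 m along the plane.
The resultant acts 0.4485 + 0.0108181 = 0.459318 m (along the plate) below the hinge at the top edge, so the moment about the hinge is M = F × 0.459318 = 21.6144 × 0.459318 = 9.92788 kN·m.
A normal force at the bottom, 0.897 m from the hinge, must supply this moment: P = 9.92788/0.897 = 11.0679 kN.

P ≈ 11.07 kN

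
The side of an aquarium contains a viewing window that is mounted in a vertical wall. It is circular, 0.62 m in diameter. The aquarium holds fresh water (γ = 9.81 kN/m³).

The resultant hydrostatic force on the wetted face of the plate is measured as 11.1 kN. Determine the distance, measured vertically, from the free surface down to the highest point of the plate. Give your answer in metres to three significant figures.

γ = 9.81 kN/m³.
A = π(0.31)² = 0.301907 m².
From F = γ·h_c·A, the centroid depth is h_c = 11.1/(9.81 × 0.301907) = 3.74784 m.
The centroid is at the centre, 0.31 m below the top of the plate, so the highest point sits at h_top = 3.74784 − 0.31 = 3.43784 m below the surface.

d_top ≈ 3.44 m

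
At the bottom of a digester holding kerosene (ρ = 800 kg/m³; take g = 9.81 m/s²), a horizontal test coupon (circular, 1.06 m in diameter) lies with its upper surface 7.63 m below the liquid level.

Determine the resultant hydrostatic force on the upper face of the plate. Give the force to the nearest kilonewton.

γ = ρg = 800 × 9.81 / 1000 = 7.848 kN/m³.
The plate is horizontal, so pressure is uniform at p = γ·h = 7.848 × 7.63 = 59.8802 kN/m².
A = π(0.53)² = 0.882473 m².
F = p·A = 59.8802 × 0.882473 = 52.8427 kN.

F ≈ 53 kN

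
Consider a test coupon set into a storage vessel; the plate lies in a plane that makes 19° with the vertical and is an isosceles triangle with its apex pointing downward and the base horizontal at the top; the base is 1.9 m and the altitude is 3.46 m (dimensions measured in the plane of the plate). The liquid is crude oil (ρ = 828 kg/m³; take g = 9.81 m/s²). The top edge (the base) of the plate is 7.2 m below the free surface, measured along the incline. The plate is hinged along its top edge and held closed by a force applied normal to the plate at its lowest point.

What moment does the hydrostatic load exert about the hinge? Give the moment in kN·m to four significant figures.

M ≈ 260.0 kN·m

γ = ρg = 828 × 9.81 / 1000 = 8.12268 kN/m³.
The plate makes 19° with the vertical, i.e. θ = 90° − 19° = 71° to the horizontal. Measuring y along the incline from the free-surface line, vertical depth h = y·sinθ with sinθ = 0.945519.
With the apex down, the centroid sits h/3 = 3.46/3 = 1.15333 m below the base (the top edge), so y_c = 7.2 + 1.15333 = 8.35333 m and h_c = 8.35333 × 0.945519 = 7.89823 m.
A = ½ × 1.9 × 3.46 = 3.287 m².
Resultant F = γ·h_c·A = 8.12268 × 7.89823 × 3.287 = 210.877 kN.
I_c = b·h³/36 = 1.9 × 3.46³/36 = 2.18615 m⁴.
Centre of pressure: y_p = y_c + I_c/(y_c·A) = 8.35333 + 2.18615/(8.35333 × 3.287) = 8.35333 + 0.0796197 = 8.43295 m along the plane.
The resultant acts 1.15333 + 0.0796197 = 1.23295 m (along the plate) below the hinge at the top edge, so the moment about the hinge is M = F × 1.23295 = 210.877 × 1.23295 = 260.001 kN·m.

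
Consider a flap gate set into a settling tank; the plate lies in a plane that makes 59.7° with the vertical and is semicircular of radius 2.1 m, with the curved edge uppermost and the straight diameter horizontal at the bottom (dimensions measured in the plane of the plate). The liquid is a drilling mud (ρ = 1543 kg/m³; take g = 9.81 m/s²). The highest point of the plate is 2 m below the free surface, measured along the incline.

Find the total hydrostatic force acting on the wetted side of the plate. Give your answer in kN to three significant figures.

F ≈ 170 kN

γ = ρg = 1543 × 9.81 / 1000 = 15.13683 kN/m³.
The plate makes 59.7° with the vertical, i.e. θ = 90° − 59.7° = 30.3° to the horizontal. Measuring y along the incline from the free-surface line, vertical depth h = y·sinθ with sinθ = 0.504528.
The centroid lies 4r/(3π) = 0.891268 m above the diameter, so r − 4r/(3π) = 2.1 − 0.891268 = 1.20873 m below the topmost point, so y_c = 2 + 1.20873 = 3.20873 m and h_c = 3.20873 × 0.504528 = 1.61889 m.
A = πr²/2 = π × 2.1²/2 = 6.92721 m².
Resultant F = γ·h_c·A = 15.13683 × 1.61889 × 6.92721 = 169.75 kN.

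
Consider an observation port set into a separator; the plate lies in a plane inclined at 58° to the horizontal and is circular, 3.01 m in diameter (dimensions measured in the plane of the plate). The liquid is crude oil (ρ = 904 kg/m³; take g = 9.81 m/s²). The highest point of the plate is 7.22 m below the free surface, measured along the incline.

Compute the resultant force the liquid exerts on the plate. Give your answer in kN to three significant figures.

F ≈ 467 kN

γ = ρg = 904 × 9.81 / 1000 = 8.86824 kN/m³.
Let θ = 58° be the plate's angle to the horizontal; measure y along the incline from where the plane meets the free surface. Vertical depth h = y·sinθ with sinθ = 0.848048.
The centroid is at the centre, 1.505 m below the top of the plate, so y_c = 7.22 + 1.505 = 8.725 m and h_c = 8.725 × 0.848048 = 7.39922 m.
A = π(1.505)² = 7.11579 m².
Resultant F = γ·h_c·A = 8.86824 × 7.39922 × 7.11579 = 466.924 kN.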